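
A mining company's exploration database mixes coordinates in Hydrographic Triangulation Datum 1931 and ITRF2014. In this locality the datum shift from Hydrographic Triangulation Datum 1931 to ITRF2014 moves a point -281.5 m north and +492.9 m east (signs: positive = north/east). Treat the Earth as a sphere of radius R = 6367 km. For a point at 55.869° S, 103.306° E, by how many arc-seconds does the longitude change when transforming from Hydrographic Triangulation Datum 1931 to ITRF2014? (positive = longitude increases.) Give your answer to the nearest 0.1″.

At latitude -55.869°, cos φ = 0.561087.
One radian of longitude at latitude φ spans R cos φ, so Δλ = ΔE / (R cos φ) = 492.9 / (6367000 × 0.561087) = 1.3797e-04 rad = 28.459″.

Δλ = 28.5″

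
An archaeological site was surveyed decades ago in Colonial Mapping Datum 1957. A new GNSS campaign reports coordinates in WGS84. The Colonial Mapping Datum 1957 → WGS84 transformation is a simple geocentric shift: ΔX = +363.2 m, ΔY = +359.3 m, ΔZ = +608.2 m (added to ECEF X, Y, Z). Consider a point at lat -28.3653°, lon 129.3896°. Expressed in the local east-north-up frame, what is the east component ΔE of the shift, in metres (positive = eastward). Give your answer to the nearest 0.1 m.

The local east axis at (φ, λ) is (−sin λ, cos λ, 0), so ΔE = −sin(129.3896°)·363.2 + cos(129.3896°)·359.3 = -508.71 m.

ΔE = -508.7 m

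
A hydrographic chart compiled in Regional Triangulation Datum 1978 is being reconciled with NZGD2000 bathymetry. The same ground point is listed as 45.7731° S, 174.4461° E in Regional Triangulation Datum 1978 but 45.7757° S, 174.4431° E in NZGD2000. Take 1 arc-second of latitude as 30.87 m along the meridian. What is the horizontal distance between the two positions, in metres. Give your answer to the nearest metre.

Δφ = -45.7757° − -45.7731° = -0.0026°; Δλ = 174.4431° − 174.4461° = -0.0030°.
1° of latitude = 3600 × 30.87 = 111132 m.
ΔN = Δφ × 111132 = -288.9 m; ΔE = Δλ × 111132 × cos(-45.7731°) = -0.0030 × 111132 × 0.697502 = -232.5 m.
Distance = √(ΔE² + ΔN²) = √((-232.5)² + (-288.9)²) = 370.9 m.

371 m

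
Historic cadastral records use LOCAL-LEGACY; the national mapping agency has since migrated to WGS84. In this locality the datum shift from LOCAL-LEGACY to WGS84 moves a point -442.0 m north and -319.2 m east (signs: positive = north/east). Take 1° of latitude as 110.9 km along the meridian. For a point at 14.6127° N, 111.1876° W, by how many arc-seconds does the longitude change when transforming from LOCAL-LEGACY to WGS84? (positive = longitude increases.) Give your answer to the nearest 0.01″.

Δλ = -10.71″

At latitude 14.6127°, cos φ = 0.967653.
1° of longitude at this latitude = 110.9 × cos φ = 107.31 km, so Δλ = -319.2 / 107312.7 = -0.0029745° = -10.708″.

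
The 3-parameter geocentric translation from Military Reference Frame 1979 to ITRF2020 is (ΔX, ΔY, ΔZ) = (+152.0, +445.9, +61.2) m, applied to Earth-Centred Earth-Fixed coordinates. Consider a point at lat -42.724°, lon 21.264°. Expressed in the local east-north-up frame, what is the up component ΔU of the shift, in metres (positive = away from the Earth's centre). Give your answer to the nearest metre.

ΔU = 181 m

At φ = -42.724°, λ = 21.264°: sin φ = -0.678467, cos φ = 0.734630, sin λ = 0.362666, cos λ = 0.931919.
ΔU = cos φ cos λ·ΔX + cos φ sin λ·ΔY + sin φ·ΔZ = (0.734630)(0.931919)(152.0) + (0.734630)(0.362666)(445.9) + (-0.678467)(61.2) = 181.34 m.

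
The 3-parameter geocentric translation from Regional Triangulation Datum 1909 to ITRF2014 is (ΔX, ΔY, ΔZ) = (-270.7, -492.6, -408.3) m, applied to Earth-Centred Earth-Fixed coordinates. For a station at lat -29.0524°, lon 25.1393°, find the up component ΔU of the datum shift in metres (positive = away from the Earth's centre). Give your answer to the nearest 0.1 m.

ΔU = -198.9 m

The local up (radial) axis is (cos φ cos λ, cos φ sin λ, sin φ), giving ΔU = -214.224 − 182.936 + 198.274 = -198.89 m.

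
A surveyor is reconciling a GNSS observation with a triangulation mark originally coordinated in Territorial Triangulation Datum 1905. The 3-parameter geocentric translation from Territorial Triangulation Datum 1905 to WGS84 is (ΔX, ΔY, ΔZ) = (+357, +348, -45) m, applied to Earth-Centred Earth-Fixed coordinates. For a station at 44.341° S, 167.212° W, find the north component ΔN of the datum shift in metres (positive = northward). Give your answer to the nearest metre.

ΔN = -329 m

The local north axis is (−sin φ cos λ, −sin φ sin λ, cos φ), giving ΔN = -243.328 − 53.837 − 32.184 = -329.35 m.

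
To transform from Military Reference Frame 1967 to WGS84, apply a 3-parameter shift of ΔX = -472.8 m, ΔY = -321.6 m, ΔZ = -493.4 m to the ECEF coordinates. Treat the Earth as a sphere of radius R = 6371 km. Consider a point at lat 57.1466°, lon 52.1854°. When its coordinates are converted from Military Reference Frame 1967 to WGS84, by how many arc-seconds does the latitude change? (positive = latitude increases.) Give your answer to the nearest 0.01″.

Δφ = 6.13″

sin φ = 0.840061, cos φ = 0.542491, sin λ = 0.789999, cos λ = 0.613108.
North component: ΔN = −sin φ cos λ·ΔX − sin φ sin λ·ΔY + cos φ·ΔZ = −(0.840061)(0.613108)(-472.8) − (0.840061)(0.789999)(-321.6) + (0.542491)(-493.4) = 189.28 m.
1° of latitude spans πR/180 = 111195 m, so Δφ = 189.28 / 111195 × 3600 = 6.128″.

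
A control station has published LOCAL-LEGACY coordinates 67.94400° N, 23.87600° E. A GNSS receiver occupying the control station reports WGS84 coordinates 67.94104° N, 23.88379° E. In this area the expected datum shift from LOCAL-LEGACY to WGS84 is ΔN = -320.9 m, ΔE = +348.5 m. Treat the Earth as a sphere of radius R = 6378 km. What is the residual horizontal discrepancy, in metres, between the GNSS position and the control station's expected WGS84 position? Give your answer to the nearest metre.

24 m

Observed coordinate differences: Δφ = -0.00296°, Δλ = +0.00779°.
Converting to metres (1° lat = 111317 m, cos φ = 0.375513): observed ΔN = -329.5 m, observed ΔE = 325.6 m.
Subtracting the expected shift leaves a residual of -329.5 − (-320.9) = -8.6 m north and 325.6 − (348.5) = -22.9 m east.
Residual distance = √((-8.6)² + (-22.9)²) = 24.4 m.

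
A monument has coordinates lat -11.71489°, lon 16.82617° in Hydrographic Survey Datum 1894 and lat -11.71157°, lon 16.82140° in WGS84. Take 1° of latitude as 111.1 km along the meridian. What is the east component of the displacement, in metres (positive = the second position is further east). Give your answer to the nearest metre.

Δφ = -11.71157° − -11.71489° = +0.00332°; Δλ = 16.82140° − 16.82617° = -0.00477°.
ΔN = Δφ × 111100 = 368.9 m; ΔE = Δλ × 111100 × cos(-11.71489°) = -0.00477 × 111100 × 0.979170 = -518.9 m.

ΔE = -519 m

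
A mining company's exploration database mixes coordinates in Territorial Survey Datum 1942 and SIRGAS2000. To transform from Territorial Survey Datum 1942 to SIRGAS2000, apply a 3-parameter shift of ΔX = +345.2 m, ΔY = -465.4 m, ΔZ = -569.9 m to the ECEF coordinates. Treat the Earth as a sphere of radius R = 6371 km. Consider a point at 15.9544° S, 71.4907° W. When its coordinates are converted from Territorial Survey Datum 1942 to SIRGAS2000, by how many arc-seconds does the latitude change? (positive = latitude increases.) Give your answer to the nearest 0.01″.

sin φ = -0.274872, cos φ = 0.961481, sin λ = -0.948272, cos λ = 0.317459.
North component: ΔN = −sin φ cos λ·ΔX − sin φ sin λ·ΔY + cos φ·ΔZ = −(-0.274872)(0.317459)(345.2) − (-0.274872)(-0.948272)(-465.4) + (0.961481)(-569.9) = -396.52 m.
1° of latitude spans πR/180 = 111195 m, so Δφ = -396.52 / 111195 × 3600 = -12.837″.

Δφ = -12.84″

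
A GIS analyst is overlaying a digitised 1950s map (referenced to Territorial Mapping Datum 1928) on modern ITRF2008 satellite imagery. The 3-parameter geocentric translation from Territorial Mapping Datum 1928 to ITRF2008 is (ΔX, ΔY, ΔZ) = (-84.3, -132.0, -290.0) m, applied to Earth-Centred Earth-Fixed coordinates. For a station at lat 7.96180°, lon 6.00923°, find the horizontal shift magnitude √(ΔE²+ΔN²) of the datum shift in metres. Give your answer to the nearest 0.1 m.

The local east axis at (φ, λ) is (−sin λ, cos λ, 0), so ΔE = −sin(6.00923°)·(-84.3) + cos(6.00923°)·(-132.0) = -122.45 m.
The local north axis is (−sin φ cos λ, −sin φ sin λ, cos φ), giving ΔN = 11.612 + 1.914 − 287.205 = -273.68 m.
Horizontal magnitude = √(ΔE² + ΔN²) = √((-122.45)² + (-273.68)²) = 299.82 m.

299.8 m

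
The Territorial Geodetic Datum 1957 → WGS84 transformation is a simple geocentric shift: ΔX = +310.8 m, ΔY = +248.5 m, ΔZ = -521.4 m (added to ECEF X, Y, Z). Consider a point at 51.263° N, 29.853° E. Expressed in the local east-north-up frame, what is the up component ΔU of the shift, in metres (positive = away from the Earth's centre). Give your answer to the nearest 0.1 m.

ΔU = -160.6 m

At φ = 51.263°, λ = 29.853°: sin φ = 0.780026, cos φ = 0.625747, sin λ = 0.497776, cos λ = 0.867305.
ΔU = cos φ cos λ·ΔX + cos φ sin λ·ΔY + sin φ·ΔZ = (0.625747)(0.867305)(310.8) + (0.625747)(0.497776)(248.5) + (0.780026)(-521.4) = -160.63 m.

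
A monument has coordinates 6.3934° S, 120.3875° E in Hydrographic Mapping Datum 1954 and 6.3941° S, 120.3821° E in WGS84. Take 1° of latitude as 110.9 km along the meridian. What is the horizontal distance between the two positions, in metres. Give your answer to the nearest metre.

600 m

Δφ = -6.3941° − -6.3934° = -0.0007°; Δλ = 120.3821° − 120.3875° = -0.0054°.
ΔN = Δφ × 110900 = -77.6 m; ΔE = Δλ × 110900 × cos(-6.3934°) = -0.0054 × 110900 × 0.993781 = -595.1 m.
Distance = √(ΔE² + ΔN²) = √((-595.1)² + (-77.6)²) = 600.2 m.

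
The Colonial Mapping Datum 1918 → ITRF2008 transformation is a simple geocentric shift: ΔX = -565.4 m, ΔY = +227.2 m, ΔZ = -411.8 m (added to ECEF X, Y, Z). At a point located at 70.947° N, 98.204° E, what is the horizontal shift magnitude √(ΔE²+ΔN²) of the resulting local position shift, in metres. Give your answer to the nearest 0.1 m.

676.1 m

The local east axis at (φ, λ) is (−sin λ, cos λ, 0), so ΔE = −sin(98.204°)·(-565.4) + cos(98.204°)·227.2 = 527.19 m.
The local north axis is (−sin φ cos λ, −sin φ sin λ, cos φ), giving ΔN = -76.261 − 212.556 − 134.429 = -423.25 m.
Horizontal magnitude = √(ΔE² + ΔN²) = √(527.19² + (-423.25)²) = 676.07 m.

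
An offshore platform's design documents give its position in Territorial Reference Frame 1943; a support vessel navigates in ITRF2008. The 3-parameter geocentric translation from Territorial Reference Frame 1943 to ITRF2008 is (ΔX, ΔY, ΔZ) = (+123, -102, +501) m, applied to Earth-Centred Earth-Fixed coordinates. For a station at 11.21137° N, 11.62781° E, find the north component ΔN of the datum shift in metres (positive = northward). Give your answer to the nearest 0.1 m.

The local north axis is (−sin φ cos λ, −sin φ sin λ, cos φ), giving ΔN = -23.424 + 3.997 + 491.439 = 472.01 m.

ΔN = 472.0 m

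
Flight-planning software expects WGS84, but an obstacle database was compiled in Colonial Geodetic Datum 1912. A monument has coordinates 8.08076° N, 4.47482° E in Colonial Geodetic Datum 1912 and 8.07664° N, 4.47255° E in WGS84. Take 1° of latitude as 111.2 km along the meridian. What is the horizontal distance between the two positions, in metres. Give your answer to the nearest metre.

Δφ = 8.07664° − 8.08076° = -0.00412°; Δλ = 4.47255° − 4.47482° = -0.00227°.
ΔN = Δφ × 111200 = -458.1 m; ΔE = Δλ × 111200 × cos(8.08076°) = -0.00227 × 111200 × 0.990071 = -249.9 m.
Distance = √(ΔE² + ΔN²) = √((-249.9)² + (-458.1)²) = 521.9 m.

522 m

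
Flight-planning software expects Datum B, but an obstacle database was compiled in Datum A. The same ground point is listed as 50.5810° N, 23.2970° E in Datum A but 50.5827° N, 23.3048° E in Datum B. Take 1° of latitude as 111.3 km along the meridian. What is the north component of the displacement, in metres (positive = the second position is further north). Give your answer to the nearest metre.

ΔN = 189 m

Δφ = 50.5827° − 50.5810° = +0.0017°; Δλ = 23.3048° − 23.2970° = +0.0078°.
ΔN = Δφ × 111300 = 189.2 m; ΔE = Δλ × 111300 × cos(50.5810°) = +0.0078 × 111300 × 0.634987 = 551.3 m.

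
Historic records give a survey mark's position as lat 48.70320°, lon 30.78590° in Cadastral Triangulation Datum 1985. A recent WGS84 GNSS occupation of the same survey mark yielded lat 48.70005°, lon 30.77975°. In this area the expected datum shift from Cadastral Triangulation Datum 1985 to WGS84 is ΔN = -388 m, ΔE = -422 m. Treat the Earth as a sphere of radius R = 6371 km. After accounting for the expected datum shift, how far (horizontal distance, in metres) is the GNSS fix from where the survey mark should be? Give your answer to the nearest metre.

Observed coordinate differences: Δφ = -0.00315°, Δλ = -0.00615°.
Converting to metres (1° lat = 111195 m, cos φ = 0.659960): observed ΔN = -350.3 m, observed ΔE = -451.3 m.
Subtracting the expected shift leaves a residual of -350.3 − (-388) = 37.7 m north and -451.3 − (-422) = -29.3 m east.
Residual distance = √(37.7² + (-29.3)²) = 47.8 m.

48 m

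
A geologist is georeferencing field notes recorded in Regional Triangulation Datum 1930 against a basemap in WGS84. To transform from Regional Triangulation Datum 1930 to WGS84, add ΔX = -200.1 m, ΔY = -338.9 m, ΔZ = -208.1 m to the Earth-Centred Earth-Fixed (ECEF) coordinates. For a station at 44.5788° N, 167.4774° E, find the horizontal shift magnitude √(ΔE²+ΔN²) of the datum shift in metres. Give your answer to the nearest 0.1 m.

441.2 m

At φ = 44.5788°, λ = 167.4774°: sin φ = 0.701890, cos φ = 0.712286, sin λ = 0.216825, cos λ = -0.976211.
ΔE = −sin λ·ΔX + cos λ·ΔY = −(0.216825)·(-200.1) + (-0.976211)·(-338.9) = 374.22 m.
ΔN = −sin φ cos λ·ΔX − sin φ sin λ·ΔY + cos φ·ΔZ = −(0.701890)(-0.976211)(-200.1) − (0.701890)(0.216825)(-338.9) + (0.712286)(-208.1) = -233.76 m.
Horizontal magnitude = √(ΔE² + ΔN²) = √(374.22² + (-233.76)²) = 441.23 m.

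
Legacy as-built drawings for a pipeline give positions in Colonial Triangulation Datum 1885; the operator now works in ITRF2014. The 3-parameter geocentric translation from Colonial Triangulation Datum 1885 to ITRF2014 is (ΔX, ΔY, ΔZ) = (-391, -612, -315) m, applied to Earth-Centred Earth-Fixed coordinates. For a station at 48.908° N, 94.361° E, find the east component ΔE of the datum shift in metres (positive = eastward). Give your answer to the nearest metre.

ΔE = 436 m

The local east axis at (φ, λ) is (−sin λ, cos λ, 0), so ΔE = −sin(94.361°)·(-391) + cos(94.361°)·(-612) = 436.40 m.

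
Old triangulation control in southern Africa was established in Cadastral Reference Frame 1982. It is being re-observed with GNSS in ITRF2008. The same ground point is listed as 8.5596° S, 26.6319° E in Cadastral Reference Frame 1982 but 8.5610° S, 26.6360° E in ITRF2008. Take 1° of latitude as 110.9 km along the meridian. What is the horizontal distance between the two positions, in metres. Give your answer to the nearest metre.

Δφ = -8.5610° − -8.5596° = -0.0014°; Δλ = 26.6360° − 26.6319° = +0.0041°.
ΔN = Δφ × 110900 = -155.3 m; ΔE = Δλ × 110900 × cos(-8.5596°) = +0.0041 × 110900 × 0.988862 = 449.6 m.
Distance = √(ΔE² + ΔN²) = √(449.6² + (-155.3)²) = 475.7 m.

476 m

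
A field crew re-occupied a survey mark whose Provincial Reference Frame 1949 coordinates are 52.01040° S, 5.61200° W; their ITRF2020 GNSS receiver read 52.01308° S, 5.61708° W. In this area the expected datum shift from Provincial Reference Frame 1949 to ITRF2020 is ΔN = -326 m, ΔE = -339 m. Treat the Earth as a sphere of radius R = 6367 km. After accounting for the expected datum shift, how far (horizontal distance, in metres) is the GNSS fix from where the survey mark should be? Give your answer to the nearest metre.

29 m

Observed coordinate differences: Δφ = -0.00268°, Δλ = -0.00508°.
Converting to metres (1° lat = 111125 m, cos φ = 0.615518): observed ΔN = -297.8 m, observed ΔE = -347.5 m.
Subtracting the expected shift leaves a residual of -297.8 − (-326) = 28.2 m north and -347.5 − (-339) = -8.5 m east.
Residual distance = √(28.2² + (-8.5)²) = 29.4 m.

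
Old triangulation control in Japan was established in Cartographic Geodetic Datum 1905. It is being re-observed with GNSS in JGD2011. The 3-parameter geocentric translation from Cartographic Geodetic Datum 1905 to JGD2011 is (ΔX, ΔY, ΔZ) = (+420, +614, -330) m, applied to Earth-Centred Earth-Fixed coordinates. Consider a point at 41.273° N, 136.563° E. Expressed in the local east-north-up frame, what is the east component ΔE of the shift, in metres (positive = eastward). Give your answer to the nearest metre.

The local east axis at (φ, λ) is (−sin λ, cos λ, 0), so ΔE = −sin(136.563°)·420 + cos(136.563°)·614 = -734.62 m.

ΔE = -735 m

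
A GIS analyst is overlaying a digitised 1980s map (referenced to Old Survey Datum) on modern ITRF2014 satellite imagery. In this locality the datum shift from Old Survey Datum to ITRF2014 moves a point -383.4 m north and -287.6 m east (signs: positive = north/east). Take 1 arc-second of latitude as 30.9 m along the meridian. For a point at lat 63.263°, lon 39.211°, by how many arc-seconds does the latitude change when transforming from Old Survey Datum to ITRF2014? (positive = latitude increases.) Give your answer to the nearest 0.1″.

Δφ = -12.4″

1″ of latitude = 30.90 m, so Δφ = -383.4 / 30.90 = -12.408″.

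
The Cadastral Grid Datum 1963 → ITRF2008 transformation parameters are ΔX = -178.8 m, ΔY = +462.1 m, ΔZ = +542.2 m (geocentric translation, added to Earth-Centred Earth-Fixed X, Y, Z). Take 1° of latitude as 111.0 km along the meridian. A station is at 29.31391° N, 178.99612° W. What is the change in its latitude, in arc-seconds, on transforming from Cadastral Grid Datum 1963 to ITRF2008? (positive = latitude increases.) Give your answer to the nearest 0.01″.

Δφ = 12.62″

sin φ = 0.489594, cos φ = 0.871950, sin λ = -0.017520, cos λ = -0.999847.
North component: ΔN = −sin φ cos λ·ΔX − sin φ sin λ·ΔY + cos φ·ΔZ = −(0.489594)(-0.999847)(-178.8) − (0.489594)(-0.017520)(462.1) + (0.871950)(542.2) = 389.21 m.
1° of latitude spans 111000 m, so Δφ = 389.21 / 111000 × 3600 = 12.623″.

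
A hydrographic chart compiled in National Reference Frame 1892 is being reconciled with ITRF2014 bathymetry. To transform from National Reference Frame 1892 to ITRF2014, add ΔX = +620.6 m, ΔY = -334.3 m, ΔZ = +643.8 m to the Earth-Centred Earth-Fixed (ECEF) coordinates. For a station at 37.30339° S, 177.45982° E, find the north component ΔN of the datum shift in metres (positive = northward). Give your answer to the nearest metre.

ΔN = 127 m

The local north axis is (−sin φ cos λ, −sin φ sin λ, cos φ), giving ΔN = -375.736 − 8.979 + 512.103 = 127.39 m.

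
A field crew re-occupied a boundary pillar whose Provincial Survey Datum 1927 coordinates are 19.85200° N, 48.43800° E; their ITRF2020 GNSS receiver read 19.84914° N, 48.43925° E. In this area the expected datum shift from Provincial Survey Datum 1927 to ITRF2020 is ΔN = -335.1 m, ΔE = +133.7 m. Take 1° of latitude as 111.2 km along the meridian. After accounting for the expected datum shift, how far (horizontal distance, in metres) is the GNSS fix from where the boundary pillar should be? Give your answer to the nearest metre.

17 m

Observed coordinate differences: Δφ = -0.00286°, Δλ = +0.00125°.
Converting to metres (1° lat = 111200 m, cos φ = 0.940573): observed ΔN = -318.0 m, observed ΔE = 130.7 m.
Subtracting the expected shift leaves a residual of -318.0 − (-335.1) = 17.1 m north and 130.7 − (133.7) = -3.0 m east.
Residual distance = √(17.1² + (-3.0)²) = 17.3 m.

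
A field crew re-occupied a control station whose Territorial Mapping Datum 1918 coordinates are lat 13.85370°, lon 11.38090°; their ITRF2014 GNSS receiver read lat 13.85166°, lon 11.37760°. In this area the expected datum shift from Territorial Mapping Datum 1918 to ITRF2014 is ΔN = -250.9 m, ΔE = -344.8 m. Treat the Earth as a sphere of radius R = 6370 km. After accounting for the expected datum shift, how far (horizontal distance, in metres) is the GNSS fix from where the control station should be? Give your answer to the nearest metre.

Observed coordinate differences: Δφ = -0.00204°, Δλ = -0.00330°.
Converting to metres (1° lat = 111177 m, cos φ = 0.970910): observed ΔN = -226.8 m, observed ΔE = -356.2 m.
Subtracting the expected shift leaves a residual of -226.8 − (-250.9) = 24.1 m north and -356.2 − (-344.8) = -11.4 m east.
Residual distance = √(24.1² + (-11.4)²) = 26.7 m.

27 m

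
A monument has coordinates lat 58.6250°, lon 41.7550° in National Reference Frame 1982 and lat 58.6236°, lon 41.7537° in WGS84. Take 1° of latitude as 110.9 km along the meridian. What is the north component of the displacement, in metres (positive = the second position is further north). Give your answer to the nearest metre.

Δφ = 58.6236° − 58.6250° = -0.0014°; Δλ = 41.7537° − 41.7550° = -0.0013°.
ΔN = Δφ × 110900 = -155.3 m; ΔE = Δλ × 110900 × cos(58.6250°) = -0.0013 × 110900 × 0.520637 = -75.1 m.

ΔN = -155 m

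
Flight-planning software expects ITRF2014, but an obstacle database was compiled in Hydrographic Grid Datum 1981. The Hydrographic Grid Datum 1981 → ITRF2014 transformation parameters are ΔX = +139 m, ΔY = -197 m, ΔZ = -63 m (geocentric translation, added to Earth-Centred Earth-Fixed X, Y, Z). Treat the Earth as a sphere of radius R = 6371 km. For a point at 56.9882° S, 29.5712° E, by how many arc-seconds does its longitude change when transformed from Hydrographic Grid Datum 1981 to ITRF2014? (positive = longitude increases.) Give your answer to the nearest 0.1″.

sin φ = -0.838558, cos φ = 0.544812, sin λ = 0.493505, cos λ = 0.869743.
East component: ΔE = −sin λ·ΔX + cos λ·ΔY = −(0.493505)(139) + (0.869743)(-197) = -239.94 m.
1° of latitude spans πR/180 = 111195 m; at latitude φ, 1° of longitude spans that × cos φ = 60580.3 m, so Δλ = -239.94 / 60580.3 × 3600 = -14.258″.

Δλ = -14.3″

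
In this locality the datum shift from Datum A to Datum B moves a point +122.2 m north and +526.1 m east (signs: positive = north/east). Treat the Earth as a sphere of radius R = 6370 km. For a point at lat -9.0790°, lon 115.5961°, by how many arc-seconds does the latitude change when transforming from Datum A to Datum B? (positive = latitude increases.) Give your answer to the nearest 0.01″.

Δφ = 3.96″

On a sphere of radius R, 1 rad of latitude = R, so Δφ = ΔN / R = 122.2 / 6370000 = 1.9184e-05 rad = 3.957″.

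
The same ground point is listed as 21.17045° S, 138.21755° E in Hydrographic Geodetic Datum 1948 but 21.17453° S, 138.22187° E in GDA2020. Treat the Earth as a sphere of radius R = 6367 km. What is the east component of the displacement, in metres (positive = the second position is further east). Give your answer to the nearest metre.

ΔE = 448 m

Δφ = -21.17453° − -21.17045° = -0.00408°; Δλ = 138.22187° − 138.21755° = +0.00432°.
1° along a meridian = πR/180 = 111125 m.
ΔN = Δφ × 111125 = -453.4 m; ΔE = Δλ × 111125 × cos(-21.17045°) = +0.00432 × 111125 × 0.932510 = 447.7 m.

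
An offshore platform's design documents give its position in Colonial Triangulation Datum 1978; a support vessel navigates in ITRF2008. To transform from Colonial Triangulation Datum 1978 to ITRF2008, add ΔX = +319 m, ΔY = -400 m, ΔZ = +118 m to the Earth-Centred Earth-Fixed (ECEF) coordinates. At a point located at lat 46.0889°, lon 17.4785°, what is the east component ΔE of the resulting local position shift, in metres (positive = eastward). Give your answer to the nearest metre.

The local east axis at (φ, λ) is (−sin λ, cos λ, 0), so ΔE = −sin(17.4785°)·319 + cos(17.4785°)·(-400) = -477.34 m.

ΔE = -477 m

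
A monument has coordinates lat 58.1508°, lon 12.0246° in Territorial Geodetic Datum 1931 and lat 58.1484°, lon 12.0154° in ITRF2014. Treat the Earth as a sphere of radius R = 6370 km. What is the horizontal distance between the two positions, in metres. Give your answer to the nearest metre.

Δφ = 58.1484° − 58.1508° = -0.0024°; Δλ = 12.0154° − 12.0246° = -0.0092°.
1° along a meridian = πR/180 = 111177 m.
ΔN = Δφ × 111177 = -266.8 m; ΔE = Δλ × 111177 × cos(58.1508°) = -0.0092 × 111177 × 0.527685 = -539.7 m.
Distance = √(ΔE² + ΔN²) = √((-539.7)² + (-266.8)²) = 602.1 m.

602 m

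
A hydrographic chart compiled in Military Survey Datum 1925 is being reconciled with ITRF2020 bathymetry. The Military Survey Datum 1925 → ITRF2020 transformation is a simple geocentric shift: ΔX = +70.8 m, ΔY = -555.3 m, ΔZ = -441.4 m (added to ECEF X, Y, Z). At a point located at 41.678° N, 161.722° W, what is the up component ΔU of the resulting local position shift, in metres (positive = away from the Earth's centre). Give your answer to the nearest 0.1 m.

ΔU = -213.6 m

The local up (radial) axis is (cos φ cos λ, cos φ sin λ, sin φ), giving ΔU = -50.212 + 130.077 − 293.506 = -213.64 m.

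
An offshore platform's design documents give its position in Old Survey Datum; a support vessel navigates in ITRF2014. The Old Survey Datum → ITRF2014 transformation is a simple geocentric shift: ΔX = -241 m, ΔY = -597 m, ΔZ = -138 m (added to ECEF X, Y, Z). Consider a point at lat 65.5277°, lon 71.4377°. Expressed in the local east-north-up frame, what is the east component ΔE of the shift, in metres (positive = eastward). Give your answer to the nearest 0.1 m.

ΔE = 38.4 m

The local east axis at (φ, λ) is (−sin λ, cos λ, 0), so ΔE = −sin(71.4377°)·(-241) + cos(71.4377°)·(-597) = 38.42 m.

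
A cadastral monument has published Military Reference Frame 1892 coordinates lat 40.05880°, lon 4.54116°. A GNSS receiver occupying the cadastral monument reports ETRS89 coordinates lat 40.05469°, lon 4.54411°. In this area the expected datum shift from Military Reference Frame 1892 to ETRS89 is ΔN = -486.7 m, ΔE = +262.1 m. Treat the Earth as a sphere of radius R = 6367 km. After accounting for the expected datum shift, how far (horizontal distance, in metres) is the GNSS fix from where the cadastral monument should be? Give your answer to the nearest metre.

Observed coordinate differences: Δφ = -0.00411°, Δλ = +0.00295°.
Converting to metres (1° lat = 111125 m, cos φ = 0.765384): observed ΔN = -456.7 m, observed ΔE = 250.9 m.
Subtracting the expected shift leaves a residual of -456.7 − (-486.7) = 30.0 m north and 250.9 − (262.1) = -11.2 m east.
Residual distance = √(30.0² + (-11.2)²) = 32.0 m.

32 m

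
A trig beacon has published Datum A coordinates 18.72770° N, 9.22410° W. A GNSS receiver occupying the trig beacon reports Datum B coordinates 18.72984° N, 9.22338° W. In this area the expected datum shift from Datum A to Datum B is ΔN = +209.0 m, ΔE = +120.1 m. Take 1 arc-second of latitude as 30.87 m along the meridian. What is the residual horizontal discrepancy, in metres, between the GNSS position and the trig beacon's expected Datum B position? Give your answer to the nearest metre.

53 m

Observed coordinate differences: Δφ = +0.00214°, Δλ = +0.00072°.
Converting to metres (1° lat = 111132 m, cos φ = 0.947055): observed ΔN = 237.8 m, observed ΔE = 75.8 m.
Subtracting the expected shift leaves a residual of 237.8 − (209.0) = 28.8 m north and 75.8 − (120.1) = -44.3 m east.
Residual distance = √(28.8² + (-44.3)²) = 52.9 m.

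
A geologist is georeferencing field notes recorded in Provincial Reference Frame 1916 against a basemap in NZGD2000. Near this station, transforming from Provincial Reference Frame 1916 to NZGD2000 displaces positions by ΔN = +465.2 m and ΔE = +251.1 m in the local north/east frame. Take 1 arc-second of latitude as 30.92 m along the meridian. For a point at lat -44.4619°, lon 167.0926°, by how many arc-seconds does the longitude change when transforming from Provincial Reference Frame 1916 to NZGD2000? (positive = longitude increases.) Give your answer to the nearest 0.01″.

Δλ = 11.38″

At latitude -44.4619°, cos φ = 0.713716.
1″ of longitude at this latitude = 30.92 × cos φ = 22.0681 m, so Δλ = 251.1 / 22.0681 = 11.378″.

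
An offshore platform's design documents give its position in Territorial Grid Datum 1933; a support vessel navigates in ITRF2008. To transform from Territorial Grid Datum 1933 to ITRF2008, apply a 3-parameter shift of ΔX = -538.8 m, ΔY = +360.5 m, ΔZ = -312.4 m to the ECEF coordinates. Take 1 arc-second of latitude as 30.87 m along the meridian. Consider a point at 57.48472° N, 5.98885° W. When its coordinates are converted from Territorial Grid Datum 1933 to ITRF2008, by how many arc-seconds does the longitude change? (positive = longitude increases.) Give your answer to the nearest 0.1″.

Δλ = 18.2″

sin φ = 0.843248, cos φ = 0.537525, sin λ = -0.104335, cos λ = 0.994542.
East component: ΔE = −sin λ·ΔX + cos λ·ΔY = −(-0.104335)(-538.8) + (0.994542)(360.5) = 302.32 m.
1° of latitude spans 3600 × 30.87 = 111132 m; at latitude φ, 1° of longitude spans that × cos φ = 59736.2 m, so Δλ = 302.32 / 59736.2 × 3600 = 18.219″.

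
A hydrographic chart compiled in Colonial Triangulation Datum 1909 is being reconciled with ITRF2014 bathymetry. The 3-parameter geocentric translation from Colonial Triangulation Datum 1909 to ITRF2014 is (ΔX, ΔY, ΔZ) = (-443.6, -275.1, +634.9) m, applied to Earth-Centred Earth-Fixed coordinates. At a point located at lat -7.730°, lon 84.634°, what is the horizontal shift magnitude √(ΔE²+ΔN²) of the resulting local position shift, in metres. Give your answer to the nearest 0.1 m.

At φ = -7.730°, λ = 84.634°: sin φ = -0.134505, cos φ = 0.990913, sin λ = 0.995618, cos λ = 0.093518.
ΔE = −sin λ·ΔX + cos λ·ΔY = −(0.995618)·(-443.6) + (0.093518)·(-275.1) = 415.93 m.
ΔN = −sin φ cos λ·ΔX − sin φ sin λ·ΔY + cos φ·ΔZ = −(-0.134505)(0.093518)(-443.6) − (-0.134505)(0.995618)(-275.1) + (0.990913)(634.9) = 586.71 m.
Horizontal magnitude = √(ΔE² + ΔN²) = √(415.93² + 586.71²) = 719.18 m.

719.2 m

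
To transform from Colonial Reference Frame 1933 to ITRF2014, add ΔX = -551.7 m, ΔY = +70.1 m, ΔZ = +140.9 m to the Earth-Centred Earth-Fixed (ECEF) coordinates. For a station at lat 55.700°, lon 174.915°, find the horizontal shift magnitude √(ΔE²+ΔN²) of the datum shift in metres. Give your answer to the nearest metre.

At φ = 55.700°, λ = 174.915°: sin φ = 0.826098, cos φ = 0.563526, sin λ = 0.088634, cos λ = -0.996064.
ΔE = −sin λ·ΔX + cos λ·ΔY = −(0.088634)·(-551.7) + (-0.996064)·(70.1) = -20.92 m.
ΔN = −sin φ cos λ·ΔX − sin φ sin λ·ΔY + cos φ·ΔZ = −(0.826098)(-0.996064)(-551.7) − (0.826098)(0.088634)(70.1) + (0.563526)(140.9) = -379.70 m.
Horizontal magnitude = √(ΔE² + ΔN²) = √((-20.92)² + (-379.70)²) = 380.27 m.

380 m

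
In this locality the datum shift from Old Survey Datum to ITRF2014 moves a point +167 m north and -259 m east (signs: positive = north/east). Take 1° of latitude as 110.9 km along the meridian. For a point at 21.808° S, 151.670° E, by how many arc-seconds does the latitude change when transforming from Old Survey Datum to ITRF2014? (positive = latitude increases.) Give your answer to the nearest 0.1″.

1° of latitude = 110.9 km, so Δφ = 167.0 / 110900 = 0.0015059° = 5.421″.

Δφ = 5.4″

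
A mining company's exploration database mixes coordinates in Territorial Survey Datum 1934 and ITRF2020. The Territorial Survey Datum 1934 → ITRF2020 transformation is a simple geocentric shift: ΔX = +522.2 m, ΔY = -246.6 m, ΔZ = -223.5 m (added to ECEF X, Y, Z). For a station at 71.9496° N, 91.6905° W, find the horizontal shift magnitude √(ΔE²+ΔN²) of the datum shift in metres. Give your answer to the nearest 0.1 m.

At φ = 71.9496°, λ = -91.6905°: sin φ = 0.950784, cos φ = 0.309853, sin λ = -0.999565, cos λ = -0.029501.
ΔE = −sin λ·ΔX + cos λ·ΔY = −(-0.999565)·(522.2) + (-0.029501)·(-246.6) = 529.25 m.
ΔN = −sin φ cos λ·ΔX − sin φ sin λ·ΔY + cos φ·ΔZ = −(0.950784)(-0.029501)(522.2) − (0.950784)(-0.999565)(-246.6) + (0.309853)(-223.5) = -288.97 m.
Horizontal magnitude = √(ΔE² + ΔN²) = √(529.25² + (-288.97)²) = 603.00 m.

603.0 m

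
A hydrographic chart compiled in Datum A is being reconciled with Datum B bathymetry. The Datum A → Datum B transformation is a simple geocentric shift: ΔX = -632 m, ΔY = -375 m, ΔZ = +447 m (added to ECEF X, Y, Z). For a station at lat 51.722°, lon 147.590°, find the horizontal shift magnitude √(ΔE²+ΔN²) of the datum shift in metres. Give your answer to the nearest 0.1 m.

At φ = 51.722°, λ = 147.590°: sin φ = 0.785014, cos φ = 0.619478, sin λ = 0.535974, cos λ = -0.844234.
ΔE = −sin λ·ΔX + cos λ·ΔY = −(0.535974)·(-632) + (-0.844234)·(-375) = 655.32 m.
ΔN = −sin φ cos λ·ΔX − sin φ sin λ·ΔY + cos φ·ΔZ = −(0.785014)(-0.844234)(-632) − (0.785014)(0.535974)(-375) + (0.619478)(447) = 15.84 m.
Horizontal magnitude = √(ΔE² + ΔN²) = √(655.32² + 15.84²) = 655.51 m.

655.5 m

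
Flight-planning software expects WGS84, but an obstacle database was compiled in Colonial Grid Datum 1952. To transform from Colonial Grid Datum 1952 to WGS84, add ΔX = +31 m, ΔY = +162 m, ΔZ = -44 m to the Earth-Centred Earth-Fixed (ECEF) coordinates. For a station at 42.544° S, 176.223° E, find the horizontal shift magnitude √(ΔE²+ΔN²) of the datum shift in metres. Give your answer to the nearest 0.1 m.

170.1 m

At φ = -42.544°, λ = 176.223°: sin φ = -0.676156, cos φ = 0.736758, sin λ = 0.065873, cos λ = -0.997828.
ΔE = −sin λ·ΔX + cos λ·ΔY = −(0.065873)·(31) + (-0.997828)·(162) = -163.69 m.
ΔN = −sin φ cos λ·ΔX − sin φ sin λ·ΔY + cos φ·ΔZ = −(-0.676156)(-0.997828)(31) − (-0.676156)(0.065873)(162) + (0.736758)(-44) = -46.12 m.
Horizontal magnitude = √(ΔE² + ΔN²) = √((-163.69)² + (-46.12)²) = 170.06 m.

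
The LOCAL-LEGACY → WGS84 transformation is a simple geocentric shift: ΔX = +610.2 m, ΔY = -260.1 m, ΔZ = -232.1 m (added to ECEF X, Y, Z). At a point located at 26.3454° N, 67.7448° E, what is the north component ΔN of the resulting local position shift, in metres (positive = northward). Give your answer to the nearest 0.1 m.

ΔN = -203.7 m

The local north axis is (−sin φ cos λ, −sin φ sin λ, cos φ), giving ΔN = -102.559 + 106.829 − 207.993 = -203.72 m.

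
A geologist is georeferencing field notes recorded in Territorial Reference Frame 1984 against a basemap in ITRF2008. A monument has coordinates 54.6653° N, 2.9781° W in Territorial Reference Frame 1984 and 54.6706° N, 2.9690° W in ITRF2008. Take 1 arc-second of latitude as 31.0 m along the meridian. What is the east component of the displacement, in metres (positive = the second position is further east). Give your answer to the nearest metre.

ΔE = 587 m

Δφ = 54.6706° − 54.6653° = +0.0053°; Δλ = -2.9690° − -2.9781° = +0.0091°.
1° of latitude = 3600 × 31.00 = 111600 m.
ΔN = Δφ × 111600 = 591.5 m; ΔE = Δλ × 111600 × cos(54.6653°) = +0.0091 × 111600 × 0.578352 = 587.4 m.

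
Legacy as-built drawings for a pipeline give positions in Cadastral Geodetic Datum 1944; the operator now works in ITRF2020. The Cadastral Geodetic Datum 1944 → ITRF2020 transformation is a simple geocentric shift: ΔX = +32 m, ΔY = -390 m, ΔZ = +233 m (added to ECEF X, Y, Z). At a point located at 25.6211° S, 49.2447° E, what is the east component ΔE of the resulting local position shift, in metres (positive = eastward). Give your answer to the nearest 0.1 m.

The local east axis at (φ, λ) is (−sin λ, cos λ, 0), so ΔE = −sin(49.2447°)·32 + cos(49.2447°)·(-390) = -278.84 m.

ΔE = -278.8 m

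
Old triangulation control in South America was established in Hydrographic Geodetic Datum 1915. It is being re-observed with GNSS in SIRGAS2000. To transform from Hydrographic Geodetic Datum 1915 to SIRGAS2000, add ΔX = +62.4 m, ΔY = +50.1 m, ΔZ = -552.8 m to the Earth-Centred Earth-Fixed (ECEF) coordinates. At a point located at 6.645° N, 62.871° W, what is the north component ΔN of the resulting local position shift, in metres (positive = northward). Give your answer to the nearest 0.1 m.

The local north axis is (−sin φ cos λ, −sin φ sin λ, cos φ), giving ΔN = -3.293 + 5.160 − 549.086 = -547.22 m.

ΔN = -547.2 m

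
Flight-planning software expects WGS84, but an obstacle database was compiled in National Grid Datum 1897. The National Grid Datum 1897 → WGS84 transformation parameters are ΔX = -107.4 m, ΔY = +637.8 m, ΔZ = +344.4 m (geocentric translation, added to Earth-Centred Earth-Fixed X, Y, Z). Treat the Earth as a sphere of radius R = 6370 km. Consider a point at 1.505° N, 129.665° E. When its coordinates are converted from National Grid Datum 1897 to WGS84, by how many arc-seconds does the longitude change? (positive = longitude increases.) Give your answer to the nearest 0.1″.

sin φ = 0.026264, cos φ = 0.999655, sin λ = 0.769790, cos λ = -0.638298.
East component: ΔE = −sin λ·ΔX + cos λ·ΔY = −(0.769790)(-107.4) + (-0.638298)(637.8) = -324.43 m.
1° of latitude spans πR/180 = 111177 m; at latitude φ, 1° of longitude spans that × cos φ = 111139.1 m, so Δλ = -324.43 / 111139.1 × 3600 = -10.509″.

Δλ = -10.5″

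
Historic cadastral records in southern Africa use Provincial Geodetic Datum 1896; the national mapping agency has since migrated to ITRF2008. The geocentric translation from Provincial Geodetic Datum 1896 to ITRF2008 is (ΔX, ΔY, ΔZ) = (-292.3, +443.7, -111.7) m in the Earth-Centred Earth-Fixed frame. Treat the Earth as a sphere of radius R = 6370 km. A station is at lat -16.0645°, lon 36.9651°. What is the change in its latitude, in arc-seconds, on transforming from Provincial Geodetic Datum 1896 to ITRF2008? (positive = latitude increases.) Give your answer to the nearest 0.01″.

Δφ = -3.18″

sin φ = -0.276719, cos φ = 0.960951, sin λ = 0.601328, cos λ = 0.799002.
North component: ΔN = −sin φ cos λ·ΔX − sin φ sin λ·ΔY + cos φ·ΔZ = −(-0.276719)(0.799002)(-292.3) − (-0.276719)(0.601328)(443.7) + (0.960951)(-111.7) = -98.13 m.
1° of latitude spans πR/180 = 111177 m, so Δφ = -98.13 / 111177 × 3600 = -3.178″.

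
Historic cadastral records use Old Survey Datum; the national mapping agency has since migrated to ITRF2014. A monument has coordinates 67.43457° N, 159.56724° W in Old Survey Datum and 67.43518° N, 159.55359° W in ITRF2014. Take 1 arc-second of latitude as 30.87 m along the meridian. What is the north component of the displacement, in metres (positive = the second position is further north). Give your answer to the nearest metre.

Δφ = 67.43518° − 67.43457° = +0.00061°; Δλ = -159.55359° − -159.56724° = +0.01365°.
1° of latitude = 3600 × 30.87 = 111132 m.
ΔN = Δφ × 111132 = 67.8 m; ΔE = Δλ × 111132 × cos(67.43457°) = +0.01365 × 111132 × 0.383738 = 582.1 m.

ΔN = 68 m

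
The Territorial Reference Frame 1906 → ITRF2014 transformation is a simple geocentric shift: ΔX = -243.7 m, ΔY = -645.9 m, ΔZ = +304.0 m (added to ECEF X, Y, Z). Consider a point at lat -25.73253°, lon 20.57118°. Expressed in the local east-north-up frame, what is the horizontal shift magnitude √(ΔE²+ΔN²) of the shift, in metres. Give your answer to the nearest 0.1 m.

524.7 m

At φ = -25.73253°, λ = 20.57118°: sin φ = -0.434171, cos φ = 0.900831, sin λ = 0.351371, cos λ = 0.936236.
ΔE = −sin λ·ΔX + cos λ·ΔY = −(0.351371)·(-243.7) + (0.936236)·(-645.9) = -519.09 m.
ΔN = −sin φ cos λ·ΔX − sin φ sin λ·ΔY + cos φ·ΔZ = −(-0.434171)(0.936236)(-243.7) − (-0.434171)(0.351371)(-645.9) + (0.900831)(304.0) = 76.26 m.
Horizontal magnitude = √(ΔE² + ΔN²) = √((-519.09)² + 76.26²) = 524.66 m.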